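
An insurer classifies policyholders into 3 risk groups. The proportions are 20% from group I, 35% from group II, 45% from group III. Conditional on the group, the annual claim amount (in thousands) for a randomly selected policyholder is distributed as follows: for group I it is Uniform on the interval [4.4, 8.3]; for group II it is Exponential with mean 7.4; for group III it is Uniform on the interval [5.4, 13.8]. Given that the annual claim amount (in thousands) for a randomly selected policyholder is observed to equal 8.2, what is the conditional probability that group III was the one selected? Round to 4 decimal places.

0.4447

Likelihoods f(8.2 | ·): I: 0.25641; II: 0.0446193; III: 0.119048.
Posterior ∝ prior × likelihood. Numerator for III: 0.45·0.119048 = 0.0535714.
Normalizing constant: 0.2·0.25641 + 0.35·0.0446193 + 0.45·0.119048 = 0.12047.
P(III | observation) = 0.0535714 / 0.12047 = 0.444686.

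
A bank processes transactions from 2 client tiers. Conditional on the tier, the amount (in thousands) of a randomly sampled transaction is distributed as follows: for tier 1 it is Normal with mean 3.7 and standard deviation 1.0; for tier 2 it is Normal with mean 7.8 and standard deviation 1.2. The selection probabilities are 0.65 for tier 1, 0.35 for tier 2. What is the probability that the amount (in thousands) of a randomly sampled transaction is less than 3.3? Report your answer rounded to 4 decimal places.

Conditional on each tier, P(X < 3.3): 1: 0.344578; 2: 8.84173e-05.
By total probability, P(X < 3.3) = 0.65·0.344578 + 0.35·8.84173e-05 = 0.224007.

0.2240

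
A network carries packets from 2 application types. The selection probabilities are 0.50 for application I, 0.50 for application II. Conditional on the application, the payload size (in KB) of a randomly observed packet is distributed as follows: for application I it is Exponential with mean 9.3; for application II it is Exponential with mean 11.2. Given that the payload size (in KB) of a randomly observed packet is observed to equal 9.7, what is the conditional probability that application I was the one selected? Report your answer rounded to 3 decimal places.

0.502

Likelihoods f(9.7 | ·): I: 0.0378916; II: 0.0375536.
Posterior ∝ prior × likelihood. Numerator for I: 0.5·0.0378916 = 0.0189458.
Normalizing constant: 0.5·0.0378916 + 0.5·0.0375536 = 0.0377226.
P(I | observation) = 0.0189458 / 0.0377226 = 0.50224.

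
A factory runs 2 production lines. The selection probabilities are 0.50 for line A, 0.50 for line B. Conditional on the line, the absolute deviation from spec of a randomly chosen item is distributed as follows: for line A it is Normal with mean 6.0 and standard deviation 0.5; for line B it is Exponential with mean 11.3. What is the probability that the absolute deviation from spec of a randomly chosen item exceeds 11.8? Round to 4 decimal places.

0.1760

Conditional on each line, P(X > 11.8): A: 0; B: 0.351956.
By total probability, P(X > 11.8) = 0.5·0 + 0.5·0.351956 = 0.175978.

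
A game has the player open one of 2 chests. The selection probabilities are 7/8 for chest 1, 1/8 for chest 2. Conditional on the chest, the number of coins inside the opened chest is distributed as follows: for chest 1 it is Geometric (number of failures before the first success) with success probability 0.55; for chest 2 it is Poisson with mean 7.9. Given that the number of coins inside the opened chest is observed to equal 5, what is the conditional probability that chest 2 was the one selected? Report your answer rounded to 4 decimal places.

0.5723

Likelihoods P(X=5 | ·): 1: 0.010149; 2: 0.0950666.
Posterior ∝ prior × likelihood. Numerator for 2: 0.125·0.0950666 = 0.0118833.
Normalizing constant: 0.875·0.010149 + 0.125·0.0950666 = 0.0207637.
P(2 | observation) = 0.0118833 / 0.0207637 = 0.572311.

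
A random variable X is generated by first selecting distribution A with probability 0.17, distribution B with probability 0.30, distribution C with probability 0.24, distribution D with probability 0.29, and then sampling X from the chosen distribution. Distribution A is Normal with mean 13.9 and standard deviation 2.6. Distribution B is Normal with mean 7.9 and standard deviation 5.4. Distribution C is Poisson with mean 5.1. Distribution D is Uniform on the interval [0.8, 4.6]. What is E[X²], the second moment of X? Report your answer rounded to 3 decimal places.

71.395

For each component E[X²] = Var + (mean)², giving A: 199.97; B: 91.57; C: 31.11; D: 8.49333.
Overall E[X²] = 0.17·199.97 + 0.3·91.57 + 0.24·31.11 + 0.29·8.49333 = 71.3954.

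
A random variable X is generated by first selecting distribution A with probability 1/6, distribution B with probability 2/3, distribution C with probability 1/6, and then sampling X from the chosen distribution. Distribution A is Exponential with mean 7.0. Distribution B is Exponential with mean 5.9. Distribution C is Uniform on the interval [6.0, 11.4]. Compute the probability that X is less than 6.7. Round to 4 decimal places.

Conditional on each component, P(X < 6.7): A: 0.616012; B: 0.678768; C: 0.12963.
By total probability, P(X < 6.7) = 0.166667·0.616012 + 0.666667·0.678768 + 0.166667·0.12963 = 0.576786.

0.5768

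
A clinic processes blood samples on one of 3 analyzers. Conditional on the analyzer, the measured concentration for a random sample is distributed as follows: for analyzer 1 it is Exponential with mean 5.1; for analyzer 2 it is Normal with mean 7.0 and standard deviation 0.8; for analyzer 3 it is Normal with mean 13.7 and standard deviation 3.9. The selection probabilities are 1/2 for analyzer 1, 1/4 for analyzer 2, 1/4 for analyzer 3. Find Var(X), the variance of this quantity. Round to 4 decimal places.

Per component, 1: μ=5.1, E[X²]=52.02; 2: μ=7, E[X²]=49.64; 3: μ=13.7, E[X²]=202.9.
E[X] = 0.5·5.1 + 0.25·7 + 0.25·13.7 = 7.725.
E[X²] = 0.5·52.02 + 0.25·49.64 + 0.25·202.9 = 89.145.
Var(X) = E[X²] − (E[X])² = 89.145 − 59.6756 = 29.4694.

29.4694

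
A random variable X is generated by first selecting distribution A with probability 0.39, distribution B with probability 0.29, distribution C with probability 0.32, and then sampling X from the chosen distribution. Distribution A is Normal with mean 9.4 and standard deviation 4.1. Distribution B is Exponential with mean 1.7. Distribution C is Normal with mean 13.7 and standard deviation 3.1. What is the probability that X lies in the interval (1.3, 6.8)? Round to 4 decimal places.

Conditional on each component, P(1.3 < X < 6.8): A: 0.238893; B: 0.447155; C: 0.0129819.
By total probability, P(1.3 < X < 6.8) = 0.39·0.238893 + 0.29·0.447155 + 0.32·0.0129819 = 0.226998.

0.2270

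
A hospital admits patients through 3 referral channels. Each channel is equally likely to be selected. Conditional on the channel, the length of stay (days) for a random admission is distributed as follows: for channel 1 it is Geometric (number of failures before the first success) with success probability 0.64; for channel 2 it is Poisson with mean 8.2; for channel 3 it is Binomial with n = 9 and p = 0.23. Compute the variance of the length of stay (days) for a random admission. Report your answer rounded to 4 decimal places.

Per component, 1: μ=0.5625, E[X²]=1.19531; 2: μ=8.2, E[X²]=75.44; 3: μ=2.07, E[X²]=5.8788.
E[X] = 0.333333·0.5625 + 0.333333·8.2 + 0.333333·2.07 = 3.61083.
E[X²] = 0.333333·1.19531 + 0.333333·75.44 + 0.333333·5.8788 = 27.5047.
Var(X) = E[X²] − (E[X])² = 27.5047 − 13.0381 = 14.4666.

14.4666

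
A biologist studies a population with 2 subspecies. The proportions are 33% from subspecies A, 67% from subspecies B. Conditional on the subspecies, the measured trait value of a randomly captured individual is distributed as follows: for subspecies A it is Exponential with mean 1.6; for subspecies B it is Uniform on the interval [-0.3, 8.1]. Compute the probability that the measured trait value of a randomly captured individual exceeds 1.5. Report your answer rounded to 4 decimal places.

Conditional on each subspecies, P(X > 1.5): A: 0.391606; B: 0.785714.
By total probability, P(X > 1.5) = 0.33·0.391606 + 0.67·0.785714 = 0.655658.

0.6557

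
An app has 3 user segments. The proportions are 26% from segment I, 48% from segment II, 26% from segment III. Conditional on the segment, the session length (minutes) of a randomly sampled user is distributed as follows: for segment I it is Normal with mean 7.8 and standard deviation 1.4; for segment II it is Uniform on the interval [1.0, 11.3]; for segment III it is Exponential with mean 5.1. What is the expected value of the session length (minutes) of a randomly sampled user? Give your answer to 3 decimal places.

6.306

Component means — I: 7.8; II: 6.15; III: 5.1.
E[X] = 0.26·7.8 + 0.48·6.15 + 0.26·5.1 = 6.306.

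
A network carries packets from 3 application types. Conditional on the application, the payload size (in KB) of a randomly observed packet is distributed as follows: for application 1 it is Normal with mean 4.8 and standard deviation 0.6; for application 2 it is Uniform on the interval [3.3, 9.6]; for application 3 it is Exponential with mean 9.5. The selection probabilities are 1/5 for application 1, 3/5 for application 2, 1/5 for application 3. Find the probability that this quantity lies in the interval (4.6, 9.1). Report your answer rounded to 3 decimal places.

0.601

Conditional on each application, P(4.6 < X < 9.1): 1: 0.630559; 2: 0.714286; 3: 0.232484.
By total probability, P(4.6 < X < 9.1) = 0.2·0.630559 + 0.6·0.714286 + 0.2·0.232484 = 0.60118.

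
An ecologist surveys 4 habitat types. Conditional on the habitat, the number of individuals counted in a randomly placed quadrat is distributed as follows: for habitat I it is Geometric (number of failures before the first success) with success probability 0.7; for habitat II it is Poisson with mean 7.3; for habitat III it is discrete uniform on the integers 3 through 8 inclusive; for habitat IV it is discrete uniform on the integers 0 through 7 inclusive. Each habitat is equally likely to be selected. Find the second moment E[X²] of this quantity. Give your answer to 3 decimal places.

28.013

For each component E[X²] = Var + (mean)², giving I: 0.795918; II: 60.59; III: 33.1667; IV: 17.5.
Overall E[X²] = 0.25·0.795918 + 0.25·60.59 + 0.25·33.1667 + 0.25·17.5 = 28.0131.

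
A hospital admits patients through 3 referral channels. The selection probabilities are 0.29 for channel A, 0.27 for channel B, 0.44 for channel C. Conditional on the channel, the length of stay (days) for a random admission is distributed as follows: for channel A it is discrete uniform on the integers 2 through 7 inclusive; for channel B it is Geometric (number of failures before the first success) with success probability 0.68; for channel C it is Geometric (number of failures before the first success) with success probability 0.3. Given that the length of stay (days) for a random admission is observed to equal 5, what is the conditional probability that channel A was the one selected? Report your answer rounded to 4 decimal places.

Likelihoods P(X=5 | ·): A: 0.166667; B: 0.0022817; C: 0.050421.
Posterior ∝ prior × likelihood. Numerator for A: 0.29·0.166667 = 0.0483333.
Normalizing constant: 0.29·0.166667 + 0.27·0.0022817 + 0.44·0.050421 = 0.0711346.
P(A | observation) = 0.0483333 / 0.0711346 = 0.679463.

0.6795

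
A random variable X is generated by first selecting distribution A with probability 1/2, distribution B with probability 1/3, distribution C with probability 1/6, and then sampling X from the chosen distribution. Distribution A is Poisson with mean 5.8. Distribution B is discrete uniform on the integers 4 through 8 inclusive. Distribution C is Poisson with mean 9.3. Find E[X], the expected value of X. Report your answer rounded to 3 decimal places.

Component means — A: 5.8; B: 6; C: 9.3.
E[X] = 0.5·5.8 + 0.333333·6 + 0.166667·9.3 = 6.45.

6.450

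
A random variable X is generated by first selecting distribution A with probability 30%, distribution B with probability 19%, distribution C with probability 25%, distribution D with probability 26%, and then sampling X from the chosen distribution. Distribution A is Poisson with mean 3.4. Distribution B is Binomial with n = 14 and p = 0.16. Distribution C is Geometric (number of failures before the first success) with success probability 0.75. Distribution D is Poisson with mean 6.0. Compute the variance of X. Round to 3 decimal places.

Per component, A: μ=3.4, E[X²]=14.96; B: μ=2.24, E[X²]=6.8992; C: μ=0.333333, E[X²]=0.555556; D: μ=6, E[X²]=42.
E[X] = 0.3·3.4 + 0.19·2.24 + 0.25·0.333333 + 0.26·6 = 3.08893.
E[X²] = 0.3·14.96 + 0.19·6.8992 + 0.25·0.555556 + 0.26·42 = 16.8577.
Var(X) = E[X²] − (E[X])² = 16.8577 − 9.54151 = 7.31623.

7.316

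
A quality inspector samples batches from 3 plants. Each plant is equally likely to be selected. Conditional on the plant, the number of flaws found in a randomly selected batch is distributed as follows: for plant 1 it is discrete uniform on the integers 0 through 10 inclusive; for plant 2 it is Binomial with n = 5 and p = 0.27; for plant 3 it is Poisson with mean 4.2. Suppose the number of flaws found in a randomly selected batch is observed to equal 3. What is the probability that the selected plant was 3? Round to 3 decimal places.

Likelihoods P(X=3 | ·): 1: 0.0909091; 2: 0.104891; 3: 0.185165.
Posterior ∝ prior × likelihood. Numerator for 3: 0.333333·0.185165 = 0.0617218.
Normalizing constant: 0.333333·0.0909091 + 0.333333·0.104891 + 0.333333·0.185165 = 0.126988.
P(3 | observation) = 0.0617218 / 0.126988 = 0.486043.

0.486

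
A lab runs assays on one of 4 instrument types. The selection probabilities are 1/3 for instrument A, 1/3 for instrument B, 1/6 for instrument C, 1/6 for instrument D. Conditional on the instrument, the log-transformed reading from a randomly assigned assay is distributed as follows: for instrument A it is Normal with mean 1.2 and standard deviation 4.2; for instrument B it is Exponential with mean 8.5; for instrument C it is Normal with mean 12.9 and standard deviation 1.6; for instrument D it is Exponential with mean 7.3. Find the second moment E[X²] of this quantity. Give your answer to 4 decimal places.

For each component E[X²] = Var + (mean)², giving A: 19.08; B: 144.5; C: 168.97; D: 106.58.
Overall E[X²] = 0.333333·19.08 + 0.333333·144.5 + 0.166667·168.97 + 0.166667·106.58 = 100.452.

100.4517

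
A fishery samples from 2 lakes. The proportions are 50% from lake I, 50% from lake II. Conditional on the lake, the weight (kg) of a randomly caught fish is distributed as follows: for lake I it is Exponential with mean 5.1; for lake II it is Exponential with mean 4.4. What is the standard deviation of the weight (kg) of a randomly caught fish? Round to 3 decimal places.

Per component, I: μ=5.1, E[X²]=52.02; II: μ=4.4, E[X²]=38.72.
E[X] = 0.5·5.1 + 0.5·4.4 = 4.75.
E[X²] = 0.5·52.02 + 0.5·38.72 = 45.37.
Var(X) = E[X²] − (E[X])² = 45.37 − 22.5625 = 22.8075.
SD(X) = √22.8075 = 4.77572.

4.776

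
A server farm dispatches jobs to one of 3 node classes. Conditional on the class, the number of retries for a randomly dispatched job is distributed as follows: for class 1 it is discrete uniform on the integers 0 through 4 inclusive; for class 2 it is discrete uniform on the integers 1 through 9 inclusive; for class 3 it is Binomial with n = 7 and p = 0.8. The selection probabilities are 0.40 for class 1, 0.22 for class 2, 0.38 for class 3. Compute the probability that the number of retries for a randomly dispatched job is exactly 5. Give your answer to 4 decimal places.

0.1290

Conditional on each class, P(X = 5): 1: 0; 2: 0.111111; 3: 0.275251.
By total probability, P(X = 5) = 0.4·0 + 0.22·0.111111 + 0.38·0.275251 = 0.12904.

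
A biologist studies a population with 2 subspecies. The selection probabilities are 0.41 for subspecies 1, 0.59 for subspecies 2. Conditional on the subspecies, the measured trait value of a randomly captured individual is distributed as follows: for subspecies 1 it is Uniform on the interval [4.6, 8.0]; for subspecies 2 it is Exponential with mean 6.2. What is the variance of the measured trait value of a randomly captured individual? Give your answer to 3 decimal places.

23.077

Per component, 1: μ=6.3, E[X²]=40.6533; 2: μ=6.2, E[X²]=76.88.
E[X] = 0.41·6.3 + 0.59·6.2 = 6.241.
E[X²] = 0.41·40.6533 + 0.59·76.88 = 62.0271.
Var(X) = E[X²] − (E[X])² = 62.0271 − 38.9501 = 23.077.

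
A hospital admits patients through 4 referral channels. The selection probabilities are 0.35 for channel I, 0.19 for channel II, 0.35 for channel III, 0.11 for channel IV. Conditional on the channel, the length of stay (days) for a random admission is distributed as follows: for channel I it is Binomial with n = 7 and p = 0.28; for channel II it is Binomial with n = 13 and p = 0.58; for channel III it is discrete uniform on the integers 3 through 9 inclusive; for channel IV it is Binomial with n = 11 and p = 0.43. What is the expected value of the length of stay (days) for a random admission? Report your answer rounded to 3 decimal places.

Component means — I: 1.96; II: 7.54; III: 6; IV: 4.73.
E[X] = 0.35·1.96 + 0.19·7.54 + 0.35·6 + 0.11·4.73 = 4.7389.

4.739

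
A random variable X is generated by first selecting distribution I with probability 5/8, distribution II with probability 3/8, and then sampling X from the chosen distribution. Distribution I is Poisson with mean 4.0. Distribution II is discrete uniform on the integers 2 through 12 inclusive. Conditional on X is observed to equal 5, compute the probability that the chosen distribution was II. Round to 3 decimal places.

0.259

Likelihoods P(X=5 | ·): I: 0.156293; II: 0.0909091.
Posterior ∝ prior × likelihood. Numerator for II: 0.375·0.0909091 = 0.0340909.
Normalizing constant: 0.625·0.156293 + 0.375·0.0909091 = 0.131774.
P(II | observation) = 0.0340909 / 0.131774 = 0.258707.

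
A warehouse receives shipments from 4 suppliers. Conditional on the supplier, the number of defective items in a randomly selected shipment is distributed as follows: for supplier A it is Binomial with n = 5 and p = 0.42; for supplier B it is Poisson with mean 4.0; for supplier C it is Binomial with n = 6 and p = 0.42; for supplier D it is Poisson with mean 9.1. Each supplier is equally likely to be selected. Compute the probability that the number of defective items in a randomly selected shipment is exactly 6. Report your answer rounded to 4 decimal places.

Conditional on each supplier, P(X = 6): A: 0; B: 0.104196; C: 0.00548903; D: 0.0880716.
By total probability, P(X = 6) = 0.25·0 + 0.25·0.104196 + 0.25·0.00548903 + 0.25·0.0880716 = 0.0494391.

0.0494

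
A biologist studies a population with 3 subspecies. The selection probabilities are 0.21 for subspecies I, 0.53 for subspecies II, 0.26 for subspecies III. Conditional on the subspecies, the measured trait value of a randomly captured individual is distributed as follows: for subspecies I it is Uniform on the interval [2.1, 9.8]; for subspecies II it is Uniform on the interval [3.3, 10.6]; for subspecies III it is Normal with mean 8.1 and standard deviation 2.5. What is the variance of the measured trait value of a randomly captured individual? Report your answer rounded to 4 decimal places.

5.5621

Per component, I: μ=5.95, E[X²]=40.3433; II: μ=6.95, E[X²]=52.7433; III: μ=8.1, E[X²]=71.86.
E[X] = 0.21·5.95 + 0.53·6.95 + 0.26·8.1 = 7.039.
E[X²] = 0.21·40.3433 + 0.53·52.7433 + 0.26·71.86 = 55.1097.
Var(X) = E[X²] − (E[X])² = 55.1097 − 49.5475 = 5.56215.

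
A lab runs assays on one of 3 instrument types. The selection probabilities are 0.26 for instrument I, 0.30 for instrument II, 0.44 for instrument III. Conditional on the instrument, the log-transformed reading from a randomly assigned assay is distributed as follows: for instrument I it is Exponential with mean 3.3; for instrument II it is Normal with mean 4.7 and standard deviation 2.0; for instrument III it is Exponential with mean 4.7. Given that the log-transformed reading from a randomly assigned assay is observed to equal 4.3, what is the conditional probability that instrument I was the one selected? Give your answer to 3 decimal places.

0.182

Likelihoods f(4.3 | ·): I: 0.0823355; II: 0.195521; III: 0.0852254.
Posterior ∝ prior × likelihood. Numerator for I: 0.26·0.0823355 = 0.0214072.
Normalizing constant: 0.26·0.0823355 + 0.3·0.195521 + 0.44·0.0852254 = 0.117563.
P(I | observation) = 0.0214072 / 0.117563 = 0.182092.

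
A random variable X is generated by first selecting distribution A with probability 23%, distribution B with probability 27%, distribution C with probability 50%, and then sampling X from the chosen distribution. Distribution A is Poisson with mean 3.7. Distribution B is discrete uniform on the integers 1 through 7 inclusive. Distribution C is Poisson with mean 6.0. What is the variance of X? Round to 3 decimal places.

6.085

Per component, A: μ=3.7, E[X²]=17.39; B: μ=4, E[X²]=20; C: μ=6, E[X²]=42.
E[X] = 0.23·3.7 + 0.27·4 + 0.5·6 = 4.931.
E[X²] = 0.23·17.39 + 0.27·20 + 0.5·42 = 30.3997.
Var(X) = E[X²] − (E[X])² = 30.3997 − 24.3148 = 6.08494.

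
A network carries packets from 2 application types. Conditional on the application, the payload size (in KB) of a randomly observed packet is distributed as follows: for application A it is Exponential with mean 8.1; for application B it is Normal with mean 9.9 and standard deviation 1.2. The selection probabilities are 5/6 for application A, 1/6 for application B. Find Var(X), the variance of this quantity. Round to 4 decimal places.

Per component, A: μ=8.1, E[X²]=131.22; B: μ=9.9, E[X²]=99.45.
E[X] = 0.833333·8.1 + 0.166667·9.9 = 8.4.
E[X²] = 0.833333·131.22 + 0.166667·99.45 = 125.925.
Var(X) = E[X²] − (E[X])² = 125.925 − 70.56 = 55.365.

55.3650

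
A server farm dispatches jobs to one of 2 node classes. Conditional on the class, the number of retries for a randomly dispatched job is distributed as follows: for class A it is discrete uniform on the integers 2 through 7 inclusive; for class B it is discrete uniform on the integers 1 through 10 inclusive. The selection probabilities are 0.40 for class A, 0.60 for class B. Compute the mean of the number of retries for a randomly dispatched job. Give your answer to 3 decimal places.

Component means — A: 4.5; B: 5.5.
E[X] = 0.4·4.5 + 0.6·5.5 = 5.1.

5.100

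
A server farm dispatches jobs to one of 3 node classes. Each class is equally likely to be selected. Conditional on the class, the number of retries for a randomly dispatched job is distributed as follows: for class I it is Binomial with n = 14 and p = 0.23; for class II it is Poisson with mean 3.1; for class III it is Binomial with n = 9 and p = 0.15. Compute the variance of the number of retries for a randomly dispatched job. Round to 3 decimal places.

Per component, I: μ=3.22, E[X²]=12.8478; II: μ=3.1, E[X²]=12.71; III: μ=1.35, E[X²]=2.97.
E[X] = 0.333333·3.22 + 0.333333·3.1 + 0.333333·1.35 = 2.55667.
E[X²] = 0.333333·12.8478 + 0.333333·12.71 + 0.333333·2.97 = 9.50927.
Var(X) = E[X²] − (E[X])² = 9.50927 − 6.53654 = 2.97272.

2.973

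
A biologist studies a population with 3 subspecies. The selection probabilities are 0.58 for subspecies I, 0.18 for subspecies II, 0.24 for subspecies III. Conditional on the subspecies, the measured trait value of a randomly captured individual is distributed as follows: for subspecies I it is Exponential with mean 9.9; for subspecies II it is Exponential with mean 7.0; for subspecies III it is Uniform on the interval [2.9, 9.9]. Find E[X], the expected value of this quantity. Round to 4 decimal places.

8.5380

Component means — I: 9.9; II: 7; III: 6.4.
E[X] = 0.58·9.9 + 0.18·7 + 0.24·6.4 = 8.538.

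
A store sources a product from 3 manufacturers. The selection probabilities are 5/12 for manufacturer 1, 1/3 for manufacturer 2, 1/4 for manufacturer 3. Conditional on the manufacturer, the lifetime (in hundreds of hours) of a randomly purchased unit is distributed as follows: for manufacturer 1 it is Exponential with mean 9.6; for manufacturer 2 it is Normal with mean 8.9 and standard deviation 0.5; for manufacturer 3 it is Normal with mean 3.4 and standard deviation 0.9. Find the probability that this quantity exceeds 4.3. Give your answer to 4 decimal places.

0.6392

Conditional on each manufacturer, P(X > 4.3): 1: 0.638958; 2: 1; 3: 0.158655.
By total probability, P(X > 4.3) = 0.416667·0.638958 + 0.333333·1 + 0.25·0.158655 = 0.63923.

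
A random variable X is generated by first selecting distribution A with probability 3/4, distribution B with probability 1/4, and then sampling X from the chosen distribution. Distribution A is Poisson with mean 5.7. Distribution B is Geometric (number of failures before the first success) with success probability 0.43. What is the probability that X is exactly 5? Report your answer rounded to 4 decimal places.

0.1323

Conditional on each component, P(X = 5): A: 0.16777; B: 0.0258728.
By total probability, P(X = 5) = 0.75·0.16777 + 0.25·0.0258728 = 0.132296.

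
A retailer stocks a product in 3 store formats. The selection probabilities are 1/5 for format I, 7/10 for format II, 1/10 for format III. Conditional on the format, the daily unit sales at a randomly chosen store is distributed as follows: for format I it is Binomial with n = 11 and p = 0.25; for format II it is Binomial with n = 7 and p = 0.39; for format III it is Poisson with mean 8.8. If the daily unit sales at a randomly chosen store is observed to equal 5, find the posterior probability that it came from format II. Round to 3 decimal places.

0.685

Likelihoods P(X=5 | ·): I: 0.0802989; II: 0.0705021; III: 0.0662889.
Posterior ∝ prior × likelihood. Numerator for II: 0.7·0.0705021 = 0.0493515.
Normalizing constant: 0.2·0.0802989 + 0.7·0.0705021 + 0.1·0.0662889 = 0.0720401.
P(II | observation) = 0.0493515 / 0.0720401 = 0.685055.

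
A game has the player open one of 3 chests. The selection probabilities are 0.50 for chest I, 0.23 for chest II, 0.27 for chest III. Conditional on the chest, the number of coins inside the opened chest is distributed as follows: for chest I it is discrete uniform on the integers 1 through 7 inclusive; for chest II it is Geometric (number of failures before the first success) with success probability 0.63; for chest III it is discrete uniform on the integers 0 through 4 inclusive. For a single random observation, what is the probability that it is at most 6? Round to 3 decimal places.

0.928

Conditional on each chest, P(X ≤ 6): I: 0.857143; II: 0.999051; III: 1.
By total probability, P(X ≤ 6) = 0.5·0.857143 + 0.23·0.999051 + 0.27·1 = 0.928353.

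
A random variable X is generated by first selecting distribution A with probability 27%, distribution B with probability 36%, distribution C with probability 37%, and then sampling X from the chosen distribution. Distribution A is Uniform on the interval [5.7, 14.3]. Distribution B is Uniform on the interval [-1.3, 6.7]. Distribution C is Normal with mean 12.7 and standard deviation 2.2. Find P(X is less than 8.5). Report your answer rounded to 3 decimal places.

Conditional on each component, P(X < 8.5): A: 0.325581; B: 1; C: 0.0281252.
By total probability, P(X < 8.5) = 0.27·0.325581 + 0.36·1 + 0.37·0.0281252 = 0.458313.

0.458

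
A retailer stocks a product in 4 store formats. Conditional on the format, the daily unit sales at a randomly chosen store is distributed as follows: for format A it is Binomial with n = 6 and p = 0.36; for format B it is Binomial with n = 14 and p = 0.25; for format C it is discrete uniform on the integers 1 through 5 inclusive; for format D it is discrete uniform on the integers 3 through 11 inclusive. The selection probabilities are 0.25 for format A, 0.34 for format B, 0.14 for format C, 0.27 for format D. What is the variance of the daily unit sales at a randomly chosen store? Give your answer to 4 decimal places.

Per component, A: μ=2.16, E[X²]=6.048; B: μ=3.5, E[X²]=14.875; C: μ=3, E[X²]=11; D: μ=7, E[X²]=55.6667.
E[X] = 0.25·2.16 + 0.34·3.5 + 0.14·3 + 0.27·7 = 4.04.
E[X²] = 0.25·6.048 + 0.34·14.875 + 0.14·11 + 0.27·55.6667 = 23.1395.
Var(X) = E[X²] − (E[X])² = 23.1395 − 16.3216 = 6.8179.

6.8179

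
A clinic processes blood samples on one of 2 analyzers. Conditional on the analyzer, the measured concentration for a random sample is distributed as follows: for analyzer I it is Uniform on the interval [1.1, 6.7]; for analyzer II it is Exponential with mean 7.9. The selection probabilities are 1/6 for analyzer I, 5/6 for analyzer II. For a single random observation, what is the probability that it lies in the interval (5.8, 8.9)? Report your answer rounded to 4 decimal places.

Conditional on each analyzer, P(5.8 < X < 8.9): I: 0.160714; II: 0.155761.
By total probability, P(5.8 < X < 8.9) = 0.166667·0.160714 + 0.833333·0.155761 = 0.156587.

0.1566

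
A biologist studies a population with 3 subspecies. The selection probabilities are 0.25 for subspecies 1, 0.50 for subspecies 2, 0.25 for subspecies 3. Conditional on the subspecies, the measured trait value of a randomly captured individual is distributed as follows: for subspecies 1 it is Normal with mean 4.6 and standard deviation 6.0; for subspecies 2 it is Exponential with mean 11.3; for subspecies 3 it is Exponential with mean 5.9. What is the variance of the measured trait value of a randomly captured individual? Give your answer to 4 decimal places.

Per component, 1: μ=4.6, E[X²]=57.16; 2: μ=11.3, E[X²]=255.38; 3: μ=5.9, E[X²]=69.62.
E[X] = 0.25·4.6 + 0.5·11.3 + 0.25·5.9 = 8.275.
E[X²] = 0.25·57.16 + 0.5·255.38 + 0.25·69.62 = 159.385.
Var(X) = E[X²] − (E[X])² = 159.385 − 68.4756 = 90.9094.

90.9094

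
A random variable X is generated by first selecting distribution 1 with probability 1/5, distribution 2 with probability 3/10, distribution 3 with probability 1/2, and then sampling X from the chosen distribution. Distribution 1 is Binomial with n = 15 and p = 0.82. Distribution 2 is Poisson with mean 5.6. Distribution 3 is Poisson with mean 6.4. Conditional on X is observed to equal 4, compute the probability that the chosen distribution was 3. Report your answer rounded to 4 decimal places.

Likelihoods P(X=4 | ·): 1: 3.9663e-06; 2: 0.151528; 3: 0.116151.
Posterior ∝ prior × likelihood. Numerator for 3: 0.5·0.116151 = 0.0580756.
Normalizing constant: 0.2·3.9663e-06 + 0.3·0.151528 + 0.5·0.116151 = 0.103535.
P(3 | observation) = 0.0580756 / 0.103535 = 0.560929.

0.5609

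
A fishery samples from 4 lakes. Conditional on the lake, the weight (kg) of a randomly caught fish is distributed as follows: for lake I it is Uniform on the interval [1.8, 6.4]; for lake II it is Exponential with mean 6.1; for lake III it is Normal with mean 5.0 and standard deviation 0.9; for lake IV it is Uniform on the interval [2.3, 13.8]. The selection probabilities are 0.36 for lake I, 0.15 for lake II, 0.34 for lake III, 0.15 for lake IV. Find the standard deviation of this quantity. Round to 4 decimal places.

Per component, I: μ=4.1, E[X²]=18.5733; II: μ=6.1, E[X²]=74.42; III: μ=5, E[X²]=25.81; IV: μ=8.05, E[X²]=75.8233.
E[X] = 0.36·4.1 + 0.15·6.1 + 0.34·5 + 0.15·8.05 = 5.2985.
E[X²] = 0.36·18.5733 + 0.15·74.42 + 0.34·25.81 + 0.15·75.8233 = 37.9983.
Var(X) = E[X²] − (E[X])² = 37.9983 − 28.0741 = 9.9242.
SD(X) = √9.9242 = 3.15027.

3.1503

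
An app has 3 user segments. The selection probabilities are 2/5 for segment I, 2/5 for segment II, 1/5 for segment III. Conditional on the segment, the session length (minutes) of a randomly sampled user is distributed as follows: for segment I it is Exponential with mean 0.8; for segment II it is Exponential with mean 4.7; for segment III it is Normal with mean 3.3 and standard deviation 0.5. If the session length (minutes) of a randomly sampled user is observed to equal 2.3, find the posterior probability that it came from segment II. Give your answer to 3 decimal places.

0.512

Likelihoods f(2.3 | ·): I: 0.0705202; II: 0.130429; III: 0.107982.
Posterior ∝ prior × likelihood. Numerator for II: 0.4·0.130429 = 0.0521717.
Normalizing constant: 0.4·0.0705202 + 0.4·0.130429 + 0.2·0.107982 = 0.101976.
P(II | observation) = 0.0521717 / 0.101976 = 0.511607.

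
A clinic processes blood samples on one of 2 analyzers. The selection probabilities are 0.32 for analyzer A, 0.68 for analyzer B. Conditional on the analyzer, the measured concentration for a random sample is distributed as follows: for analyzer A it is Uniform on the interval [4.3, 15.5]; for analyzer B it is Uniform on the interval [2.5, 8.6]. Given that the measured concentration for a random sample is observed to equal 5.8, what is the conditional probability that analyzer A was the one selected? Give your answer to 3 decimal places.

Likelihoods f(5.8 | ·): A: 0.0892857; B: 0.163934.
Posterior ∝ prior × likelihood. Numerator for A: 0.32·0.0892857 = 0.0285714.
Normalizing constant: 0.32·0.0892857 + 0.68·0.163934 = 0.140047.
P(A | observation) = 0.0285714 / 0.140047 = 0.204013.

0.204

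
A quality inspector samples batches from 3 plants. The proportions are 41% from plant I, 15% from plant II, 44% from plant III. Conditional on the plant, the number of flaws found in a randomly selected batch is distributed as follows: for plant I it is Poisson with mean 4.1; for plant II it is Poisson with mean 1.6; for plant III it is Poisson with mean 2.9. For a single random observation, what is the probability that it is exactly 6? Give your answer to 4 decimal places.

0.0655

Conditional on each plant, P(X = 6): I: 0.109336; II: 0.00470453; III: 0.0454571.
By total probability, P(X = 6) = 0.41·0.109336 + 0.15·0.00470453 + 0.44·0.0454571 = 0.0655346.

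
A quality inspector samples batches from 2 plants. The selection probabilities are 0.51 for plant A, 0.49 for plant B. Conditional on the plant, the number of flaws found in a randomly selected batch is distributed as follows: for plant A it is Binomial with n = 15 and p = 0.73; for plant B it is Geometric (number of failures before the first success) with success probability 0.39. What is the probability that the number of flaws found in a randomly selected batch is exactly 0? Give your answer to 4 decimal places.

Conditional on each plant, P(X = 0): A: 2.95431e-09; B: 0.39.
By total probability, P(X = 0) = 0.51·2.95431e-09 + 0.49·0.39 = 0.1911.

0.1911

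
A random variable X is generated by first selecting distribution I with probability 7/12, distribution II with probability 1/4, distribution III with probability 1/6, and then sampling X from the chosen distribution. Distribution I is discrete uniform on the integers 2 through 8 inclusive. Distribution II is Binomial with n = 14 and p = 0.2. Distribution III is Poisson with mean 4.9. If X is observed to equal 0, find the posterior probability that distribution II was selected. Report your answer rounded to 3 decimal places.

Likelihoods P(X=0 | ·): I: 0; II: 0.0439805; III: 0.00744658.
Posterior ∝ prior × likelihood. Numerator for II: 0.25·0.0439805 = 0.0109951.
Normalizing constant: 0.583333·0 + 0.25·0.0439805 + 0.166667·0.00744658 = 0.0122362.
P(II | observation) = 0.0109951 / 0.0122362 = 0.898572.

0.899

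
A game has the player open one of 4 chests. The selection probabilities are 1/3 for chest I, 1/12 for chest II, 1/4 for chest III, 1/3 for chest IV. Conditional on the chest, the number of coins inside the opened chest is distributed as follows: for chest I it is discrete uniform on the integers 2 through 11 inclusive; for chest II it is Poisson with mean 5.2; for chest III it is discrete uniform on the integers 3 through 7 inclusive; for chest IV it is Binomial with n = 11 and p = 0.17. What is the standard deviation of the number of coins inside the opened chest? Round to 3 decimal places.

2.818

Per component, I: μ=6.5, E[X²]=50.5; II: μ=5.2, E[X²]=32.24; III: μ=5, E[X²]=27; IV: μ=1.87, E[X²]=5.049.
E[X] = 0.333333·6.5 + 0.0833333·5.2 + 0.25·5 + 0.333333·1.87 = 4.47333.
E[X²] = 0.333333·50.5 + 0.0833333·32.24 + 0.25·27 + 0.333333·5.049 = 27.953.
Var(X) = E[X²] − (E[X])² = 27.953 − 20.0107 = 7.94229.
SD(X) = √7.94229 = 2.81821.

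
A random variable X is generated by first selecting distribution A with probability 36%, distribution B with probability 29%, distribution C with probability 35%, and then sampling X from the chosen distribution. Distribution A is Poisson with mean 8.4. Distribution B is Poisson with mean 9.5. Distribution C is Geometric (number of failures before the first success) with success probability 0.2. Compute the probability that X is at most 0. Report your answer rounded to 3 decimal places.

0.070

Conditional on each component, P(X ≤ 0): A: 0.000224867; B: 7.48518e-05; C: 0.2.
By total probability, P(X ≤ 0) = 0.36·0.000224867 + 0.29·7.48518e-05 + 0.35·0.2 = 0.0701027.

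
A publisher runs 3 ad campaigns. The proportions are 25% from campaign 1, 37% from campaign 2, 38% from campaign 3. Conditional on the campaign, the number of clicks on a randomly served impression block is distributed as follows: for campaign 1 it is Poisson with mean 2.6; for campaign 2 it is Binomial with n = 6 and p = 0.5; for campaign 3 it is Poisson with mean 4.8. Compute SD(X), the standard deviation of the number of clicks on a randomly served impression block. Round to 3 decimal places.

Per component, 1: μ=2.6, E[X²]=9.36; 2: μ=3, E[X²]=10.5; 3: μ=4.8, E[X²]=27.84.
E[X] = 0.25·2.6 + 0.37·3 + 0.38·4.8 = 3.584.
E[X²] = 0.25·9.36 + 0.37·10.5 + 0.38·27.84 = 16.8042.
Var(X) = E[X²] − (E[X])² = 16.8042 − 12.8451 = 3.95914.
SD(X) = √3.95914 = 1.98976.

1.990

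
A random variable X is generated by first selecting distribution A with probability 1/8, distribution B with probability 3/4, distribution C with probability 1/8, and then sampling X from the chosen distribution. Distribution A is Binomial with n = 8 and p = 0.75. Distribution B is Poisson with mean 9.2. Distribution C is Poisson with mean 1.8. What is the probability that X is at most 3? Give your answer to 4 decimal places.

0.1286

Conditional on each component, P(X ≤ 3): A: 0.027298; B: 0.0184196; C: 0.891292.
By total probability, P(X ≤ 3) = 0.125·0.027298 + 0.75·0.0184196 + 0.125·0.891292 = 0.128638.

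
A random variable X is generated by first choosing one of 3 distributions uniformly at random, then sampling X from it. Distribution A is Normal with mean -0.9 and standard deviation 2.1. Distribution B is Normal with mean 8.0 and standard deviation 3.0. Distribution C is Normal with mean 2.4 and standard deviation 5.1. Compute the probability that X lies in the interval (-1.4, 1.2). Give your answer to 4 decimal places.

Conditional on each component, P(-1.4 < X < 1.2): A: 0.435441; B: 0.0108411; C: 0.178884.
By total probability, P(-1.4 < X < 1.2) = 0.333333·0.435441 + 0.333333·0.0108411 + 0.333333·0.178884 = 0.208389.

0.2084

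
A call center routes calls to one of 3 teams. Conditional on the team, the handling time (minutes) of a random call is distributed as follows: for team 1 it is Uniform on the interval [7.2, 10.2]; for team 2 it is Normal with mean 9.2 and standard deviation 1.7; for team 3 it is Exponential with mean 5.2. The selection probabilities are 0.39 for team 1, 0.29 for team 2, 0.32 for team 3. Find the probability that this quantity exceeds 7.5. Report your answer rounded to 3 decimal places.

0.671

Conditional on each team, P(X > 7.5): 1: 0.9; 2: 0.841345; 3: 0.236382.
By total probability, P(X > 7.5) = 0.39·0.9 + 0.29·0.841345 + 0.32·0.236382 = 0.670632.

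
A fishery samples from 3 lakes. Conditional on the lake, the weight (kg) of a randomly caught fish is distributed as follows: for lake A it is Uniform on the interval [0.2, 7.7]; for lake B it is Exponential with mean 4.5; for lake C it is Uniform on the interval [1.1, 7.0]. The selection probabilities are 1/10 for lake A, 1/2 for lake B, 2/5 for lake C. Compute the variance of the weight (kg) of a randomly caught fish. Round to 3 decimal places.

11.810

Per component, A: μ=3.95, E[X²]=20.29; B: μ=4.5, E[X²]=40.5; C: μ=4.05, E[X²]=19.3033.
E[X] = 0.1·3.95 + 0.5·4.5 + 0.4·4.05 = 4.265.
E[X²] = 0.1·20.29 + 0.5·40.5 + 0.4·19.3033 = 30.0003.
Var(X) = E[X²] − (E[X])² = 30.0003 − 18.1902 = 11.8101.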